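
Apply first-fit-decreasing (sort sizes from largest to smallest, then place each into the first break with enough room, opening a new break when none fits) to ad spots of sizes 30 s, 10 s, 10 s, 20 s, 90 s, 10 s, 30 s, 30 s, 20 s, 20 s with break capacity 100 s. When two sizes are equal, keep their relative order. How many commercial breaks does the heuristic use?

Sorted descending: 90, 30, 30, 30, 20, 20, 20, 10, 10, 10.
  90 → break 1 (new)  [load 90/100]
  30 → break 2 (new)  [load 30/100]
  30 → break 2  [load 60/100]
  30 → break 2  [load 90/100]
  20 → break 3 (new)  [load 20/100]
  20 → break 3  [load 40/100]
  20 → break 3  [load 60/100]
  10 → break 1  [load 100/100]
  10 → break 2  [load 100/100]
  10 → break 3  [load 70/100]
3 commercial breaks opened.

3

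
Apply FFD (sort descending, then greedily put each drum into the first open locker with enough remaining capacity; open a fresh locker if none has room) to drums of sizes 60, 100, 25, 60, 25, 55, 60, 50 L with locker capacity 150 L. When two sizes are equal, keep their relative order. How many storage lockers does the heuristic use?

Sorted descending: 100, 60, 60, 60, 55, 50, 25, 25.
  100 → locker 1 (new)  [load 100/150]
  60 → locker 2 (new)  [load 60/150]
  60 → locker 2  [load 120/150]
  60 → locker 3 (new)  [load 60/150]
  55 → locker 3  [load 115/150]
  50 → locker 1  [load 150/150]
  25 → locker 2  [load 145/150]
  25 → locker 3  [load 140/150]
3 storage lockers opened.

3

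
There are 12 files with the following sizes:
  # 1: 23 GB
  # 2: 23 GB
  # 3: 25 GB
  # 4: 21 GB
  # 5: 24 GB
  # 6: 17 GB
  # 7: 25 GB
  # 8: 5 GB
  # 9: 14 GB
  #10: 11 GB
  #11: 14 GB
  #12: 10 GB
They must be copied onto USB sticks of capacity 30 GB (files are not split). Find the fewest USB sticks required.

9

Total = 25 + 25 + 24 + 23 + 23 + 21 + 17 + 14 + 14 + 11 + 10 + 5 = 212 GB.
Lower bound: ⌈212/30⌉ = 8 USB sticks.
A packing using 9 USB sticks:
  USB stick 1: 25 + 5 = 30
  USB stick 2: 25 = 25
  USB stick 3: 24 = 24
  USB stick 4: 23 = 23
  USB stick 5: 23 = 23
  USB stick 6: 21 = 21
  USB stick 7: 17 + 11 = 28
  USB stick 8: 14 + 14 = 28
  USB stick 9: 10 = 10
No arrangement into 8 USB sticks stays within capacity, so 9 is optimal.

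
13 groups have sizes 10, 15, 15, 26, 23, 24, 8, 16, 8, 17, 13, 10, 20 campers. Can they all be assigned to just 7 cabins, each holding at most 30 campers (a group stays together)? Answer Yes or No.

No

Total = 205 campers; ⌈205/30⌉ = 7.
The bound of 7 does not rule out 7, but exhaustive search shows no assignment into 7 cabins of capacity 30 campers exists — the minimum is 8.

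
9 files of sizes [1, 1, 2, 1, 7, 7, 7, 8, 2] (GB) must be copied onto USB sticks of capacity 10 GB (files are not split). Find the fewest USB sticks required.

4

Total = 8 + 7 + 7 + 7 + 2 + 2 + 1 + 1 + 1 = 36 GB.
Lower bound: ⌈36/10⌉ = 4 USB sticks.
A packing using 4 USB sticks:
  USB stick 1: 8 + 2 = 10
  USB stick 2: 7 + 2 + 1 = 10
  USB stick 3: 7 + 1 + 1 = 9
  USB stick 4: 7 = 7
This matches the lower bound, so 4 is optimal.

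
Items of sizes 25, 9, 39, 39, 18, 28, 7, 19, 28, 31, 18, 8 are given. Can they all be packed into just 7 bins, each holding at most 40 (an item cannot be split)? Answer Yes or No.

Total = 269; ⌈269/40⌉ = 7.
The bound of 7 does not rule out 7, but exhaustive search shows no assignment into 7 bins of capacity 40 exists — the minimum is 8.

No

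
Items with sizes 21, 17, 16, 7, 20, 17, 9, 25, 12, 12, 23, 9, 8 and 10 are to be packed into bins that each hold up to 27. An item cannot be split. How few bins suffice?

Total = 25 + 23 + 21 + 20 + 17 + 17 + 16 + 12 + 12 + 10 + 9 + 9 + 8 + 7 = 206.
Lower bound: ⌈206/27⌉ = 8 bins.
A packing using 9 bins:
  bin 1: 25 = 25
  bin 2: 23 = 23
  bin 3: 21 = 21
  bin 4: 20 + 7 = 27
  bin 5: 17 + 10 = 27
  bin 6: 17 + 9 = 26
  bin 7: 16 + 9 = 25
  bin 8: 12 + 12 = 24
  bin 9: 8 = 8
No arrangement into 8 bins stays within capacity, so 9 is optimal.

9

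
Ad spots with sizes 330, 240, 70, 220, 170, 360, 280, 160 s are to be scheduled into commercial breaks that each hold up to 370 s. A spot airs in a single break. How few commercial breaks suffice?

Total = 360 + 330 + 280 + 240 + 220 + 170 + 160 + 70 = 1830 s.
Lower bound: ⌈1830/370⌉ = 5 commercial breaks.
A packing using 6 commercial breaks:
  break 1: 360 = 360
  break 2: 330 = 330
  break 3: 280 + 70 = 350
  break 4: 240 = 240
  break 5: 220 = 220
  break 6: 170 + 160 = 330
No arrangement into 5 commercial breaks stays within capacity, so 6 is optimal.

6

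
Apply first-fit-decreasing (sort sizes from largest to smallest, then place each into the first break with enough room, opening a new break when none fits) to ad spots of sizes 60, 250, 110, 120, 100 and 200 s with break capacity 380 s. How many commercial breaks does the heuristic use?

3

Sorted descending: 250, 200, 120, 110, 100, 60.
  250 → break 1 (new)  [load 250/380]
  200 → break 2 (new)  [load 200/380]
  120 → break 1  [load 370/380]
  110 → break 2  [load 310/380]
  100 → break 3 (new)  [load 100/380]
  60 → break 2  [load 370/380]
3 commercial breaks opened.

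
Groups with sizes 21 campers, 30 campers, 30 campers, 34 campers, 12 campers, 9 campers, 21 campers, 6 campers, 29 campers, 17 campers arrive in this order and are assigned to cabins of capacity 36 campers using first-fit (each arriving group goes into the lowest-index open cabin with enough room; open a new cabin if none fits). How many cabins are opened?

7

  21 → cabin 1 (new)  [load 21/36]
  30 → cabin 2 (new)  [load 30/36]
  30 → cabin 3 (new)  [load 30/36]
  34 → cabin 4 (new)  [load 34/36]
  12 → cabin 1  [load 33/36]
  9 → cabin 5 (new)  [load 9/36]
  21 → cabin 5  [load 30/36]
  6 → cabin 2  [load 36/36]
  29 → cabin 6 (new)  [load 29/36]
  17 → cabin 7 (new)  [load 17/36]
7 cabins opened.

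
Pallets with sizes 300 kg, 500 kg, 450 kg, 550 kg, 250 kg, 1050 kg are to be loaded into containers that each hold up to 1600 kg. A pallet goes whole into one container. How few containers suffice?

Total = 1050 + 550 + 500 + 450 + 300 + 250 = 3100 kg.
Lower bound: ⌈3100/1600⌉ = 2 containers.
A packing using 2 containers:
  container 1: 1050 + 550 = 1600
  container 2: 500 + 450 + 300 + 250 = 1500
This matches the lower bound, so 2 is optimal.

2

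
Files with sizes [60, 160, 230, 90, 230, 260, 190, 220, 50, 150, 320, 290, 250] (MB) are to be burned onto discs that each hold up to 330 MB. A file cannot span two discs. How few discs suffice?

9

Total = 320 + 290 + 260 + 250 + 230 + 230 + 220 + 190 + 160 + 150 + 90 + 60 + 50 = 2500 MB.
Lower bound: ⌈2500/330⌉ = 8 discs.
A packing using 9 discs:
  disc 1: 320 = 320
  disc 2: 290 = 290
  disc 3: 260 + 60 = 320
  disc 4: 250 + 50 = 300
  disc 5: 230 + 90 = 320
  disc 6: 230 = 230
  disc 7: 220 = 220
  disc 8: 190 = 190
  disc 9: 160 + 150 = 310
No arrangement into 8 discs stays within capacity, so 9 is optimal.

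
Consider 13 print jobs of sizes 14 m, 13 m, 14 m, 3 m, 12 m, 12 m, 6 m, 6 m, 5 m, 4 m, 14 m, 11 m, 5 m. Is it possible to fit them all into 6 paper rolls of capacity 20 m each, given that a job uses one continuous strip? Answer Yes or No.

No

Total = 119 m; ⌈119/20⌉ = 6.
7 print jobs each exceed half the capacity and cannot share a roll, forcing at least 7 paper rolls.
At least 7 paper rolls are required, but only 6 are allowed.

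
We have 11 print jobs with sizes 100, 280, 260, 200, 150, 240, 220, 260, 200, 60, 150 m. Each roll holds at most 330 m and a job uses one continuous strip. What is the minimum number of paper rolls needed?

Total = 280 + 260 + 260 + 240 + 220 + 200 + 200 + 150 + 150 + 100 + 60 = 2120 m.
Lower bound: ⌈2120/330⌉ = 7 paper rolls.
A packing using 8 paper rolls:
  roll 1: 280 = 280
  roll 2: 260 + 60 = 320
  roll 3: 260 = 260
  roll 4: 240 = 240
  roll 5: 220 + 100 = 320
  roll 6: 200 = 200
  roll 7: 200 = 200
  roll 8: 150 + 150 = 300
No arrangement into 7 paper rolls stays within capacity, so 8 is optimal.

8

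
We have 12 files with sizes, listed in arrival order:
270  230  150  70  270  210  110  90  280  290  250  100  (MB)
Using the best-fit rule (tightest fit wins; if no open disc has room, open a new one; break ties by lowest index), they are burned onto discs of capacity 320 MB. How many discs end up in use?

  270 → disc 1 (new)  [load 270/320]
  230 → disc 2 (new)  [load 230/320]
  150 → disc 3 (new)  [load 150/320]
  70 → disc 2  [load 300/320]
  270 → disc 4 (new)  [load 270/320]
  210 → disc 5 (new)  [load 210/320]
  110 → disc 5  [load 320/320]
  90 → disc 3  [load 240/320]
  280 → disc 6 (new)  [load 280/320]
  290 → disc 7 (new)  [load 290/320]
  250 → disc 8 (new)  [load 250/320]
  100 → disc 9 (new)  [load 100/320]
9 discs opened.

9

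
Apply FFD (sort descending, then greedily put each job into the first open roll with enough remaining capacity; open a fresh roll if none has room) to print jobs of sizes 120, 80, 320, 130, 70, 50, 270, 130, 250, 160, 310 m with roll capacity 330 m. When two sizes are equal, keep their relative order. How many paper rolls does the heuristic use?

Sorted descending: 320, 310, 270, 250, 160, 130, 130, 120, 80, 70, 50.
  320 → roll 1 (new)  [load 320/330]
  310 → roll 2 (new)  [load 310/330]
  270 → roll 3 (new)  [load 270/330]
  250 → roll 4 (new)  [load 250/330]
  160 → roll 5 (new)  [load 160/330]
  130 → roll 5  [load 290/330]
  130 → roll 6 (new)  [load 130/330]
  120 → roll 6  [load 250/330]
  80 → roll 4  [load 330/330]
  70 → roll 6  [load 320/330]
  50 → roll 3  [load 320/330]
6 paper rolls opened.

6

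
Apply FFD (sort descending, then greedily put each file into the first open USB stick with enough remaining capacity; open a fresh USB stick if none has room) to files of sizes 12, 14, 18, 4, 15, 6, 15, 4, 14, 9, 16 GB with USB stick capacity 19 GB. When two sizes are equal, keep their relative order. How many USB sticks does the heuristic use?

Sorted descending: 18, 16, 15, 15, 14, 14, 12, 9, 6, 4, 4.
  18 → USB stick 1 (new)  [load 18/19]
  16 → USB stick 2 (new)  [load 16/19]
  15 → USB stick 3 (new)  [load 15/19]
  15 → USB stick 4 (new)  [load 15/19]
  14 → USB stick 5 (new)  [load 14/19]
  14 → USB stick 6 (new)  [load 14/19]
  12 → USB stick 7 (new)  [load 12/19]
  9 → USB stick 8 (new)  [load 9/19]
  6 → USB stick 7  [load 18/19]
  4 → USB stick 3  [load 19/19]
  4 → USB stick 4  [load 19/19]
8 USB sticks opened.

8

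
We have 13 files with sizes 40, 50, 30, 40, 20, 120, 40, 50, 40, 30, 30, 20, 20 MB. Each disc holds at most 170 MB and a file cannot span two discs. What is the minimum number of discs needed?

4

Total = 120 + 50 + 50 + 40 + 40 + 40 + 40 + 30 + 30 + 30 + 20 + 20 + 20 = 530 MB.
Lower bound: ⌈530/170⌉ = 4 discs.
A packing using 4 discs:
  disc 1: 120 + 50 = 170
  disc 2: 50 + 40 + 40 + 40 = 170
  disc 3: 40 + 30 + 30 + 30 + 20 + 20 = 170
  disc 4: 20 = 20
This matches the lower bound, so 4 is optimal.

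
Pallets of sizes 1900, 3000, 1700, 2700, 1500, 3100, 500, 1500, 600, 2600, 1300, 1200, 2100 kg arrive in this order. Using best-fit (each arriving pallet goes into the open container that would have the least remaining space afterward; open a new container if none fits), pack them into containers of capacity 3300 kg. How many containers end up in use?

8

  1900 → container 1 (new)  [load 1900/3300]
  3000 → container 2 (new)  [load 3000/3300]
  1700 → container 3 (new)  [load 1700/3300]
  2700 → container 4 (new)  [load 2700/3300]
  1500 → container 3  [load 3200/3300]
  3100 → container 5 (new)  [load 3100/3300]
  500 → container 4  [load 3200/3300]
  1500 → container 6 (new)  [load 1500/3300]
  600 → container 1  [load 2500/3300]
  2600 → container 7 (new)  [load 2600/3300]
  1300 → container 6  [load 2800/3300]
  1200 → container 8 (new)  [load 1200/3300]
  2100 → container 8  [load 3300/3300]
8 containers opened.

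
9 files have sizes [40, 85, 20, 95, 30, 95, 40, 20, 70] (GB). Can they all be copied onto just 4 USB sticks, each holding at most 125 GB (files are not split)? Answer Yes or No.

No

Total = 495 GB; ⌈495/125⌉ = 4.
The bound of 4 does not rule out 4, but exhaustive search shows no assignment into 4 USB sticks of capacity 125 GB exists — the minimum is 5.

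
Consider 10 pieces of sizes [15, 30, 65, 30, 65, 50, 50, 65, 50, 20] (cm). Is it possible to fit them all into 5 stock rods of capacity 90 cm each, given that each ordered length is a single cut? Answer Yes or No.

No

Total = 440 cm; ⌈440/90⌉ = 5.
6 pieces each exceed half the capacity and cannot share a stock rod, forcing at least 6 stock rods.
At least 6 stock rods are required, but only 5 are allowed.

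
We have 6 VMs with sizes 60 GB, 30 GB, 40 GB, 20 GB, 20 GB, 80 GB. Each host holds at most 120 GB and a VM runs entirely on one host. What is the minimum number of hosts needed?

3

Total = 80 + 60 + 40 + 30 + 20 + 20 = 250 GB.
Lower bound: ⌈250/120⌉ = 3 hosts.
A packing using 3 hosts:
  host 1: 80 + 40 = 120
  host 2: 60 + 30 + 20 = 110
  host 3: 20 = 20
This matches the lower bound, so 3 is optimal.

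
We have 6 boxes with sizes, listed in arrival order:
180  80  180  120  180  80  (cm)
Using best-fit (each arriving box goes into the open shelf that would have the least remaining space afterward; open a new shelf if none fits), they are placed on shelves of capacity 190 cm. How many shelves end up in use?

5

  180 → shelf 1 (new)  [load 180/190]
  80 → shelf 2 (new)  [load 80/190]
  180 → shelf 3 (new)  [load 180/190]
  120 → shelf 4 (new)  [load 120/190]
  180 → shelf 5 (new)  [load 180/190]
  80 → shelf 2  [load 160/190]
5 shelves opened.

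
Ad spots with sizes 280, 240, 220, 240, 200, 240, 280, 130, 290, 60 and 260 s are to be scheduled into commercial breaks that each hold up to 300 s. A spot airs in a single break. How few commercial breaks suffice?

Total = 290 + 280 + 280 + 260 + 240 + 240 + 240 + 220 + 200 + 130 + 60 = 2440 s.
Lower bound: ⌈2440/300⌉ = 9 commercial breaks.
A packing using 10 commercial breaks:
  break 1: 290 = 290
  break 2: 280 = 280
  break 3: 280 = 280
  break 4: 260 = 260
  break 5: 240 + 60 = 300
  break 6: 240 = 240
  break 7: 240 = 240
  break 8: 220 = 220
  break 9: 200 = 200
  break 10: 130 = 130
No arrangement into 9 commercial breaks stays within capacity, so 10 is optimal.

10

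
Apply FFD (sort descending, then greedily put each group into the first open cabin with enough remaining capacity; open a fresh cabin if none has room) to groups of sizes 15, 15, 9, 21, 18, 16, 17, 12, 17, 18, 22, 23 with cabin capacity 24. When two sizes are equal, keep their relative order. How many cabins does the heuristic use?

Sorted descending: 23, 22, 21, 18, 18, 17, 17, 16, 15, 15, 12, 9.
  23 → cabin 1 (new)  [load 23/24]
  22 → cabin 2 (new)  [load 22/24]
  21 → cabin 3 (new)  [load 21/24]
  18 → cabin 4 (new)  [load 18/24]
  18 → cabin 5 (new)  [load 18/24]
  17 → cabin 6 (new)  [load 17/24]
  17 → cabin 7 (new)  [load 17/24]
  16 → cabin 8 (new)  [load 16/24]
  15 → cabin 9 (new)  [load 15/24]
  15 → cabin 10 (new)  [load 15/24]
  12 → cabin 11 (new)  [load 12/24]
  9 → cabin 9  [load 24/24]
11 cabins opened.

11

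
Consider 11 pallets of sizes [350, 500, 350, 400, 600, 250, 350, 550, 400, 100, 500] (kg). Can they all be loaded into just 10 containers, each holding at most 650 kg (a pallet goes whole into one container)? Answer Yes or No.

Yes

A valid assignment using 9 containers:
  container 1: 600 = 600
  container 2: 550 + 100 = 650
  container 3: 500 = 500
  container 4: 500 = 500
  container 5: 400 + 250 = 650
  container 6: 400 = 400
  container 7: 350 = 350
  container 8: 350 = 350
  container 9: 350 = 350
That uses only 9 ≤ 10, so 10 containers are enough.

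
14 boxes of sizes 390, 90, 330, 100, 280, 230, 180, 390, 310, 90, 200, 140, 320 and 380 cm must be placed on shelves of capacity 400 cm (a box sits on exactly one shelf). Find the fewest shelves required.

Total = 390 + 390 + 380 + 330 + 320 + 310 + 280 + 230 + 200 + 180 + 140 + 100 + 90 + 90 = 3430 cm.
Lower bound: ⌈3430/400⌉ = 9 shelves.
A packing using 10 shelves:
  shelf 1: 390 = 390
  shelf 2: 390 = 390
  shelf 3: 380 = 380
  shelf 4: 330 = 330
  shelf 5: 320 = 320
  shelf 6: 310 + 90 = 400
  shelf 7: 280 + 100 = 380
  shelf 8: 230 + 140 = 370
  shelf 9: 200 + 180 = 380
  shelf 10: 90 = 90
No arrangement into 9 shelves stays within capacity, so 10 is optimal.

10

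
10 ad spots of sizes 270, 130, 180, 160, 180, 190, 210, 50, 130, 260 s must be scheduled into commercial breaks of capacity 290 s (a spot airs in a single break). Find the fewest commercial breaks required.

Total = 270 + 260 + 210 + 190 + 180 + 180 + 160 + 130 + 130 + 50 = 1760 s.
Lower bound: ⌈1760/290⌉ = 7 commercial breaks.
A packing using 8 commercial breaks:
  break 1: 270 = 270
  break 2: 260 = 260
  break 3: 210 + 50 = 260
  break 4: 190 = 190
  break 5: 180 = 180
  break 6: 180 = 180
  break 7: 160 + 130 = 290
  break 8: 130 = 130
No arrangement into 7 commercial breaks stays within capacity, so 8 is optimal.

8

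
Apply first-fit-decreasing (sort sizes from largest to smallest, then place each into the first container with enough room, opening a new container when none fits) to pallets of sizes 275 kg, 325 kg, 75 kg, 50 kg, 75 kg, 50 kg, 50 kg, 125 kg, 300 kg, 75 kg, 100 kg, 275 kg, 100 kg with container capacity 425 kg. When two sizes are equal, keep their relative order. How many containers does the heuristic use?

5

Sorted descending: 325, 300, 275, 275, 125, 100, 100, 75, 75, 75, 50, 50, 50.
  325 → container 1 (new)  [load 325/425]
  300 → container 2 (new)  [load 300/425]
  275 → container 3 (new)  [load 275/425]
  275 → container 4 (new)  [load 275/425]
  125 → container 2  [load 425/425]
  100 → container 1  [load 425/425]
  100 → container 3  [load 375/425]
  75 → container 4  [load 350/425]
  75 → container 4  [load 425/425]
  75 → container 5 (new)  [load 75/425]
  50 → container 3  [load 425/425]
  50 → container 5  [load 125/425]
  50 → container 5  [load 175/425]
5 containers opened.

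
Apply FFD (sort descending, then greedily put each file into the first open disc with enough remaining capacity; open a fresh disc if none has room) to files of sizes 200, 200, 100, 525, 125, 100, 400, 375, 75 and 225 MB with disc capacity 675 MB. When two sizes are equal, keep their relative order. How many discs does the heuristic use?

4

Sorted descending: 525, 400, 375, 225, 200, 200, 125, 100, 100, 75.
  525 → disc 1 (new)  [load 525/675]
  400 → disc 2 (new)  [load 400/675]
  375 → disc 3 (new)  [load 375/675]
  225 → disc 2  [load 625/675]
  200 → disc 3  [load 575/675]
  200 → disc 4 (new)  [load 200/675]
  125 → disc 1  [load 650/675]
  100 → disc 3  [load 675/675]
  100 → disc 4  [load 300/675]
  75 → disc 4  [load 375/675]
4 discs opened.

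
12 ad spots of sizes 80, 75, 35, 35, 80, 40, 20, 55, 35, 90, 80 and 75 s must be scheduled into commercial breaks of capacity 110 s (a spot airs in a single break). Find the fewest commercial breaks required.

8

Total = 90 + 80 + 80 + 80 + 75 + 75 + 55 + 40 + 35 + 35 + 35 + 20 = 700 s.
Lower bound: ⌈700/110⌉ = 7 commercial breaks.
A packing using 8 commercial breaks:
  break 1: 90 + 20 = 110
  break 2: 80 = 80
  break 3: 80 = 80
  break 4: 80 = 80
  break 5: 75 + 35 = 110
  break 6: 75 + 35 = 110
  break 7: 55 + 40 = 95
  break 8: 35 = 35
No arrangement into 7 commercial breaks stays within capacity, so 8 is optimal.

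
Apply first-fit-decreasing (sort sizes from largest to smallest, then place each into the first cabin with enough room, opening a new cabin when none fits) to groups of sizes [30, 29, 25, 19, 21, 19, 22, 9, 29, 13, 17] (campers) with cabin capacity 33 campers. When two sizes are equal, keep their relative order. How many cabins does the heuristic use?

9

Sorted descending: 30, 29, 29, 25, 22, 21, 19, 19, 17, 13, 9.
  30 → cabin 1 (new)  [load 30/33]
  29 → cabin 2 (new)  [load 29/33]
  29 → cabin 3 (new)  [load 29/33]
  25 → cabin 4 (new)  [load 25/33]
  22 → cabin 5 (new)  [load 22/33]
  21 → cabin 6 (new)  [load 21/33]
  19 → cabin 7 (new)  [load 19/33]
  19 → cabin 8 (new)  [load 19/33]
  17 → cabin 9 (new)  [load 17/33]
  13 → cabin 7  [load 32/33]
  9 → cabin 5  [load 31/33]
9 cabins opened.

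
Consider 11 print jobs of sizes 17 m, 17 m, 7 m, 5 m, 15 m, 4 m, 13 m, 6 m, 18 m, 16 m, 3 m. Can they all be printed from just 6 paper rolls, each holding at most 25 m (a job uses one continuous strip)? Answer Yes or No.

Yes

A valid assignment using 6 paper rolls:
  roll 1: 18 + 7 = 25
  roll 2: 17 + 6 = 23
  roll 3: 17 + 5 + 3 = 25
  roll 4: 16 + 4 = 20
  roll 5: 15 = 15
  roll 6: 13 = 13
Every load is within 25 m, so 6 paper rolls suffice.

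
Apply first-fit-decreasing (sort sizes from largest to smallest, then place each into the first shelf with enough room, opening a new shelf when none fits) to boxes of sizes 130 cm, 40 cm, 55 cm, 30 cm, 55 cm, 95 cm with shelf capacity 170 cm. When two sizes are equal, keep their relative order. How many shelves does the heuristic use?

Sorted descending: 130, 95, 55, 55, 40, 30.
  130 → shelf 1 (new)  [load 130/170]
  95 → shelf 2 (new)  [load 95/170]
  55 → shelf 2  [load 150/170]
  55 → shelf 3 (new)  [load 55/170]
  40 → shelf 1  [load 170/170]
  30 → shelf 3  [load 85/170]
3 shelves opened.

3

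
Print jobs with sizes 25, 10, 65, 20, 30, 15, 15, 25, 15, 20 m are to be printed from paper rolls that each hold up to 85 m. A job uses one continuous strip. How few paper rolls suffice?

Total = 65 + 30 + 25 + 25 + 20 + 20 + 15 + 15 + 15 + 10 = 240 m.
Lower bound: ⌈240/85⌉ = 3 paper rolls.
A packing using 3 paper rolls:
  roll 1: 65 + 20 = 85
  roll 2: 30 + 25 + 25 = 80
  roll 3: 20 + 15 + 15 + 15 + 10 = 75
This matches the lower bound, so 3 is optimal.

3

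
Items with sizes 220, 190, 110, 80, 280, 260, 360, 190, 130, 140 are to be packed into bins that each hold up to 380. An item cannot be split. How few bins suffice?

Total = 360 + 280 + 260 + 220 + 190 + 190 + 140 + 130 + 110 + 80 = 1960.
Lower bound: ⌈1960/380⌉ = 6 bins.
A packing using 6 bins:
  bin 1: 360 = 360
  bin 2: 280 + 80 = 360
  bin 3: 260 + 110 = 370
  bin 4: 220 + 140 = 360
  bin 5: 190 + 190 = 380
  bin 6: 130 = 130
This matches the lower bound, so 6 is optimal.

6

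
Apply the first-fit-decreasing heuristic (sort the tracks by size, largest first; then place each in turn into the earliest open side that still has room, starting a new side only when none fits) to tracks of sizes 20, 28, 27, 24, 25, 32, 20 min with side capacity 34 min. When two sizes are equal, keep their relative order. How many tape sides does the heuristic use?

Sorted descending: 32, 28, 27, 25, 24, 20, 20.
  32 → side 1 (new)  [load 32/34]
  28 → side 2 (new)  [load 28/34]
  27 → side 3 (new)  [load 27/34]
  25 → side 4 (new)  [load 25/34]
  24 → side 5 (new)  [load 24/34]
  20 → side 6 (new)  [load 20/34]
  20 → side 7 (new)  [load 20/34]
7 tape sides opened.

7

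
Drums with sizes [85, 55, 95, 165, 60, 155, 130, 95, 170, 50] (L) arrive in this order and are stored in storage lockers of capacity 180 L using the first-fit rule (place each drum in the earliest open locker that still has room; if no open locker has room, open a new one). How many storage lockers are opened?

  85 → locker 1 (new)  [load 85/180]
  55 → locker 1  [load 140/180]
  95 → locker 2 (new)  [load 95/180]
  165 → locker 3 (new)  [load 165/180]
  60 → locker 2  [load 155/180]
  155 → locker 4 (new)  [load 155/180]
  130 → locker 5 (new)  [load 130/180]
  95 → locker 6 (new)  [load 95/180]
  170 → locker 7 (new)  [load 170/180]
  50 → locker 5  [load 180/180]
7 storage lockers opened.

7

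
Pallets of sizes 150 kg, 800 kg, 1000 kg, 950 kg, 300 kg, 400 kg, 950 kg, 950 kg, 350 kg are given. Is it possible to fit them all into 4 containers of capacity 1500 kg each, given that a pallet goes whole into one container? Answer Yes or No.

Total = 5850 kg; ⌈5850/1500⌉ = 4.
5 pallets each exceed half the capacity and cannot share a container, forcing at least 5 containers.
At least 5 containers are required, but only 4 are allowed.

No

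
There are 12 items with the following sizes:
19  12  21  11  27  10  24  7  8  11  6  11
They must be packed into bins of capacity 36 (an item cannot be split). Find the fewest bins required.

5

Total = 27 + 24 + 21 + 19 + 12 + 11 + 11 + 11 + 10 + 8 + 7 + 6 = 167.
Lower bound: ⌈167/36⌉ = 5 bins.
A packing using 5 bins:
  bin 1: 27 + 8 = 35
  bin 2: 24 + 12 = 36
  bin 3: 21 + 11 = 32
  bin 4: 19 + 11 + 6 = 36
  bin 5: 11 + 10 + 7 = 28
This matches the lower bound, so 5 is optimal.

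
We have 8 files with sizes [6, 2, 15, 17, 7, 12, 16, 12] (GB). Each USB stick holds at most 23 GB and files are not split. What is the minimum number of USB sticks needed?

5

Total = 17 + 16 + 15 + 12 + 12 + 7 + 6 + 2 = 87 GB.
Lower bound: ⌈87/23⌉ = 4 USB sticks.
Also, 5 files each exceed 23/2 GB, and no two of those can share a USB stick, so at least 5 USB sticks are needed.
A packing using 5 USB sticks:
  USB stick 1: 17 + 6 = 23
  USB stick 2: 16 + 7 = 23
  USB stick 3: 15 + 2 = 17
  USB stick 4: 12 = 12
  USB stick 5: 12 = 12
This matches the lower bound, so 5 is optimal.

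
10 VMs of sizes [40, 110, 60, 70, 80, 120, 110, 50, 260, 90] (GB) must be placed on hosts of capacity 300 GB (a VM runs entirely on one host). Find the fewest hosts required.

Total = 260 + 120 + 110 + 110 + 90 + 80 + 70 + 60 + 50 + 40 = 990 GB.
Lower bound: ⌈990/300⌉ = 4 hosts.
A packing using 4 hosts:
  host 1: 260 + 40 = 300
  host 2: 120 + 110 + 70 = 300
  host 3: 110 + 90 + 80 = 280
  host 4: 60 + 50 = 110
This matches the lower bound, so 4 is optimal.

4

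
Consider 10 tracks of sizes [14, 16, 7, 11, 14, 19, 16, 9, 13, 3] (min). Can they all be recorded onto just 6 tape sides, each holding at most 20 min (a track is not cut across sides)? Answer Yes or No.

Total = 122 min; ⌈122/20⌉ = 7.
At least 7 tape sides are required, but only 6 are allowed.

No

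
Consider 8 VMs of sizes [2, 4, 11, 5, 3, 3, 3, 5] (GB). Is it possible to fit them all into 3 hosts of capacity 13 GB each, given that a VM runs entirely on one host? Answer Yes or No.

A valid assignment using 3 hosts:
  host 1: 11 + 2 = 13
  host 2: 5 + 5 + 3 = 13
  host 3: 4 + 3 + 3 = 10
Every load is within 13 GB, so 3 hosts suffice.

Yes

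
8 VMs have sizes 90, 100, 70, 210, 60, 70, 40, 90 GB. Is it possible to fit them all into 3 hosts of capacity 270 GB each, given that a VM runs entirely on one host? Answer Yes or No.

A valid assignment using 3 hosts:
  host 1: 210 + 60 = 270
  host 2: 100 + 90 + 70 = 260
  host 3: 90 + 70 + 40 = 200
Every load is within 270 GB, so 3 hosts suffice.

Yes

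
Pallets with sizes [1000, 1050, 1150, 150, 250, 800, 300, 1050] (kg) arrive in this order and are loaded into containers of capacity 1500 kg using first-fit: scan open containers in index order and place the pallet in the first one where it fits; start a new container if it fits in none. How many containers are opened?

5

  1000 → container 1 (new)  [load 1000/1500]
  1050 → container 2 (new)  [load 1050/1500]
  1150 → container 3 (new)  [load 1150/1500]
  150 → container 1  [load 1150/1500]
  250 → container 1  [load 1400/1500]
  800 → container 4 (new)  [load 800/1500]
  300 → container 2  [load 1350/1500]
  1050 → container 5 (new)  [load 1050/1500]
5 containers opened.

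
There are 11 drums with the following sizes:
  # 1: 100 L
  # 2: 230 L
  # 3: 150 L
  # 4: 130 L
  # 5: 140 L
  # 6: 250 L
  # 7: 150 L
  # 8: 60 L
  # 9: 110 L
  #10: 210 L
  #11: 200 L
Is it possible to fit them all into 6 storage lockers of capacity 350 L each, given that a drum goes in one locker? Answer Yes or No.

A valid assignment using 5 storage lockers:
  locker 1: 250 + 100 = 350
  locker 2: 230 + 110 = 340
  locker 3: 210 + 140 = 350
  locker 4: 200 + 150 = 350
  locker 5: 150 + 130 + 60 = 340
That uses only 5 ≤ 6, so 6 storage lockers are enough.

Yes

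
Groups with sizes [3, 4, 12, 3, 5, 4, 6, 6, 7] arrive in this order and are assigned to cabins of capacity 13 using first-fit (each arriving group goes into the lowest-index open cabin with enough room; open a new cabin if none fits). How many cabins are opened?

5

  3 → cabin 1 (new)  [load 3/13]
  4 → cabin 1  [load 7/13]
  12 → cabin 2 (new)  [load 12/13]
  3 → cabin 1  [load 10/13]
  5 → cabin 3 (new)  [load 5/13]
  4 → cabin 3  [load 9/13]
  6 → cabin 4 (new)  [load 6/13]
  6 → cabin 4  [load 12/13]
  7 → cabin 5 (new)  [load 7/13]
5 cabins opened.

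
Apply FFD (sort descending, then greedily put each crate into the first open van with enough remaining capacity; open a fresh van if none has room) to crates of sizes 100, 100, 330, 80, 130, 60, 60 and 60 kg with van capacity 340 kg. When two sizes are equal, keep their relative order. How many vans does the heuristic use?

3

Sorted descending: 330, 130, 100, 100, 80, 60, 60, 60.
  330 → van 1 (new)  [load 330/340]
  130 → van 2 (new)  [load 130/340]
  100 → van 2  [load 230/340]
  100 → van 2  [load 330/340]
  80 → van 3 (new)  [load 80/340]
  60 → van 3  [load 140/340]
  60 → van 3  [load 200/340]
  60 → van 3  [load 260/340]
3 vans opened.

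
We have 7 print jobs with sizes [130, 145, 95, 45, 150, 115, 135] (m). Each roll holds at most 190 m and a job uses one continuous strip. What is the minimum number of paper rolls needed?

Total = 150 + 145 + 135 + 130 + 115 + 95 + 45 = 815 m.
Lower bound: ⌈815/190⌉ = 5 paper rolls.
A packing using 6 paper rolls:
  roll 1: 150 = 150
  roll 2: 145 + 45 = 190
  roll 3: 135 = 135
  roll 4: 130 = 130
  roll 5: 115 = 115
  roll 6: 95 = 95
No arrangement into 5 paper rolls stays within capacity, so 6 is optimal.

6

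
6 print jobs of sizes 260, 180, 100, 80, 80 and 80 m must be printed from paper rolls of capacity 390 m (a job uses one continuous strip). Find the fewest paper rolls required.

3

Total = 260 + 180 + 100 + 80 + 80 + 80 = 780 m.
Lower bound: ⌈780/390⌉ = 2 paper rolls.
A packing using 3 paper rolls:
  roll 1: 260 + 100 = 360
  roll 2: 180 + 80 + 80 = 340
  roll 3: 80 = 80
No arrangement into 2 paper rolls stays within capacity, so 3 is optimal.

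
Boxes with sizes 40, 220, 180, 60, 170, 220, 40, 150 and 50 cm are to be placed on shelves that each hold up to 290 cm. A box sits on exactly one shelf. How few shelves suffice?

5

Total = 220 + 220 + 180 + 170 + 150 + 60 + 50 + 40 + 40 = 1130 cm.
Lower bound: ⌈1130/290⌉ = 4 shelves.
Also, 5 boxes each exceed 145 cm, and no two of those can share a shelf, so at least 5 shelves are needed.
A packing using 5 shelves:
  shelf 1: 220 + 60 = 280
  shelf 2: 220 + 50 = 270
  shelf 3: 180 + 40 + 40 = 260
  shelf 4: 170 = 170
  shelf 5: 150 = 150
This matches the lower bound, so 5 is optimal.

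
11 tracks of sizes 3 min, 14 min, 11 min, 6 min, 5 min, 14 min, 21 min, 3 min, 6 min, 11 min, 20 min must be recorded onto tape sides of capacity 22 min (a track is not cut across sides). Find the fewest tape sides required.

6

Total = 21 + 20 + 14 + 14 + 11 + 11 + 6 + 6 + 5 + 3 + 3 = 114 min.
Lower bound: ⌈114/22⌉ = 6 tape sides.
A packing using 6 tape sides:
  side 1: 21 = 21
  side 2: 20 = 20
  side 3: 14 + 6 = 20
  side 4: 14 + 6 = 20
  side 5: 11 + 11 = 22
  side 6: 5 + 3 + 3 = 11
This matches the lower bound, so 6 is optimal.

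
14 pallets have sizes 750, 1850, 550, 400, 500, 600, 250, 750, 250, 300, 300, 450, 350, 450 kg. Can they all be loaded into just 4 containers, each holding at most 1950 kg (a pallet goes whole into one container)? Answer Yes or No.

No

Total = 7750 kg; ⌈7750/1950⌉ = 4.
The bound of 4 does not rule out 4, but exhaustive search shows no assignment into 4 containers of capacity 1950 kg exists — the minimum is 5.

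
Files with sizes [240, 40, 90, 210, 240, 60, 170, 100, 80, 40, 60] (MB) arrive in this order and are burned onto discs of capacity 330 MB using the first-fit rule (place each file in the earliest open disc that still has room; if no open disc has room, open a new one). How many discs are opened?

  240 → disc 1 (new)  [load 240/330]
  40 → disc 1  [load 280/330]
  90 → disc 2 (new)  [load 90/330]
  210 → disc 2  [load 300/330]
  240 → disc 3 (new)  [load 240/330]
  60 → disc 3  [load 300/330]
  170 → disc 4 (new)  [load 170/330]
  100 → disc 4  [load 270/330]
  80 → disc 5 (new)  [load 80/330]
  40 → disc 1  [load 320/330]
  60 → disc 4  [load 330/330]
5 discs opened.

5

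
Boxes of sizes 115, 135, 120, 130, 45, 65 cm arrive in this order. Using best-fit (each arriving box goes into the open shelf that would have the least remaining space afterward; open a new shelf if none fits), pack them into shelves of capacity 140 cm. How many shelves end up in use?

  115 → shelf 1 (new)  [load 115/140]
  135 → shelf 2 (new)  [load 135/140]
  120 → shelf 3 (new)  [load 120/140]
  130 → shelf 4 (new)  [load 130/140]
  45 → shelf 5 (new)  [load 45/140]
  65 → shelf 5  [load 110/140]
5 shelves opened.

5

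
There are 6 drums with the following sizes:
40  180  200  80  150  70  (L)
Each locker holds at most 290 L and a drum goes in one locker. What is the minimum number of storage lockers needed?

3

Total = 200 + 180 + 150 + 80 + 70 + 40 = 720 L.
Lower bound: ⌈720/290⌉ = 3 storage lockers.
A packing using 3 storage lockers:
  locker 1: 200 + 80 = 280
  locker 2: 180 + 70 + 40 = 290
  locker 3: 150 = 150
This matches the lower bound, so 3 is optimal.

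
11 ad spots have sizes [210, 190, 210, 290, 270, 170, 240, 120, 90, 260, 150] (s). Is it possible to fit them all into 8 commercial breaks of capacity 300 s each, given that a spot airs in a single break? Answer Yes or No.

No

Total = 2200 s; ⌈2200/300⌉ = 8.
The bound of 8 does not rule out 8, but exhaustive search shows no assignment into 8 commercial breaks of capacity 300 s exists — the minimum is 9.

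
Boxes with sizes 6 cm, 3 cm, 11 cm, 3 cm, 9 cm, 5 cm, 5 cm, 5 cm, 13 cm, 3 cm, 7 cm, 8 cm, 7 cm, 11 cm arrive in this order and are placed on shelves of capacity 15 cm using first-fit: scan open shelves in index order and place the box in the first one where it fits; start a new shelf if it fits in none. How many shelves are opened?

8

  6 → shelf 1 (new)  [load 6/15]
  3 → shelf 1  [load 9/15]
  11 → shelf 2 (new)  [load 11/15]
  3 → shelf 1  [load 12/15]
  9 → shelf 3 (new)  [load 9/15]
  5 → shelf 3  [load 14/15]
  5 → shelf 4 (new)  [load 5/15]
  5 → shelf 4  [load 10/15]
  13 → shelf 5 (new)  [load 13/15]
  3 → shelf 1  [load 15/15]
  7 → shelf 6 (new)  [load 7/15]
  8 → shelf 6  [load 15/15]
  7 → shelf 7 (new)  [load 7/15]
  11 → shelf 8 (new)  [load 11/15]
8 shelves opened.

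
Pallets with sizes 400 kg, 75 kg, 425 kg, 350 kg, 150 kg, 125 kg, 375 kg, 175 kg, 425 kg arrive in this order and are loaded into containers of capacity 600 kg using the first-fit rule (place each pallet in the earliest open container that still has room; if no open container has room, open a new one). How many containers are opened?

  400 → container 1 (new)  [load 400/600]
  75 → container 1  [load 475/600]
  425 → container 2 (new)  [load 425/600]
  350 → container 3 (new)  [load 350/600]
  150 → container 2  [load 575/600]
  125 → container 1  [load 600/600]
  375 → container 4 (new)  [load 375/600]
  175 → container 3  [load 525/600]
  425 → container 5 (new)  [load 425/600]
5 containers opened.

5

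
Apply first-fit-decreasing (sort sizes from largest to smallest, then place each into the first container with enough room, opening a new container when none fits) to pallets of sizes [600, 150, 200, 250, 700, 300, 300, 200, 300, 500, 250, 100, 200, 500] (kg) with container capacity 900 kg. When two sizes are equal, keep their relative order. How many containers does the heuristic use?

Sorted descending: 700, 600, 500, 500, 300, 300, 300, 250, 250, 200, 200, 200, 150, 100.
  700 → container 1 (new)  [load 700/900]
  600 → container 2 (new)  [load 600/900]
  500 → container 3 (new)  [load 500/900]
  500 → container 4 (new)  [load 500/900]
  300 → container 2  [load 900/900]
  300 → container 3  [load 800/900]
  300 → container 4  [load 800/900]
  250 → container 5 (new)  [load 250/900]
  250 → container 5  [load 500/900]
  200 → container 1  [load 900/900]
  200 → container 5  [load 700/900]
  200 → container 5  [load 900/900]
  150 → container 6 (new)  [load 150/900]
  100 → container 3  [load 900/900]
6 containers opened.

6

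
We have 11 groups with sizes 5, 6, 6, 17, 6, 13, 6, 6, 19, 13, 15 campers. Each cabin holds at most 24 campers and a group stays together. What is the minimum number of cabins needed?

6

Total = 19 + 17 + 15 + 13 + 13 + 6 + 6 + 6 + 6 + 6 + 5 = 112 campers.
Lower bound: ⌈112/24⌉ = 5 cabins.
A packing using 6 cabins:
  cabin 1: 19 + 5 = 24
  cabin 2: 17 + 6 = 23
  cabin 3: 15 + 6 = 21
  cabin 4: 13 + 6 = 19
  cabin 5: 13 + 6 = 19
  cabin 6: 6 = 6
No arrangement into 5 cabins stays within capacity, so 6 is optimal.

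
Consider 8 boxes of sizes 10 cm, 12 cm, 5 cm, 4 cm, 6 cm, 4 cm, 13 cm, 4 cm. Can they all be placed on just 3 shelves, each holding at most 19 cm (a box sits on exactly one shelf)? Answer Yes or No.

Total = 58 cm; ⌈58/19⌉ = 4.
At least 4 shelves are required, but only 3 are allowed.

No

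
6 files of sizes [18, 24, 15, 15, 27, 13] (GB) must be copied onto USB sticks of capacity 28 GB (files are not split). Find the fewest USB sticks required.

Total = 27 + 24 + 18 + 15 + 15 + 13 = 112 GB.
Lower bound: ⌈112/28⌉ = 4 USB sticks.
Also, 5 files each exceed 14 GB, and no two of those can share a USB stick, so at least 5 USB sticks are needed.
A packing using 5 USB sticks:
  USB stick 1: 27 = 27
  USB stick 2: 24 = 24
  USB stick 3: 18 = 18
  USB stick 4: 15 + 13 = 28
  USB stick 5: 15 = 15
This matches the lower bound, so 5 is optimal.

5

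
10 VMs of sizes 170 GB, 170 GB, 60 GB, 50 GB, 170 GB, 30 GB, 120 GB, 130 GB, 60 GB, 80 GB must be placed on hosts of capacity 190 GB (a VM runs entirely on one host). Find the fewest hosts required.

6

Total = 170 + 170 + 170 + 130 + 120 + 80 + 60 + 60 + 50 + 30 = 1040 GB.
Lower bound: ⌈1040/190⌉ = 6 hosts.
A packing using 6 hosts:
  host 1: 170 = 170
  host 2: 170 = 170
  host 3: 170 = 170
  host 4: 130 + 60 = 190
  host 5: 120 + 60 = 180
  host 6: 80 + 50 + 30 = 160
This matches the lower bound, so 6 is optimal.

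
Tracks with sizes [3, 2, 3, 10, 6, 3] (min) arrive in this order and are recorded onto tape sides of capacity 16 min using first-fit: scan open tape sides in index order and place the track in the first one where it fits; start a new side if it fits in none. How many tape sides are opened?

2

  3 → side 1 (new)  [load 3/16]
  2 → side 1  [load 5/16]
  3 → side 1  [load 8/16]
  10 → side 2 (new)  [load 10/16]
  6 → side 1  [load 14/16]
  3 → side 2  [load 13/16]
2 tape sides opened.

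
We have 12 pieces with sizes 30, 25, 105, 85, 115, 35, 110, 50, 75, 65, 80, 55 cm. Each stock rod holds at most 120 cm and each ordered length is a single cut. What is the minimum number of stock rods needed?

Total = 115 + 110 + 105 + 85 + 80 + 75 + 65 + 55 + 50 + 35 + 30 + 25 = 830 cm.
Lower bound: ⌈830/120⌉ = 7 stock rods.
A packing using 8 stock rods:
  stock rod 1: 115 = 115
  stock rod 2: 110 = 110
  stock rod 3: 105 = 105
  stock rod 4: 85 + 35 = 120
  stock rod 5: 80 + 30 = 110
  stock rod 6: 75 + 25 = 100
  stock rod 7: 65 + 55 = 120
  stock rod 8: 50 = 50
No arrangement into 7 stock rods stays within capacity, so 8 is optimal.

8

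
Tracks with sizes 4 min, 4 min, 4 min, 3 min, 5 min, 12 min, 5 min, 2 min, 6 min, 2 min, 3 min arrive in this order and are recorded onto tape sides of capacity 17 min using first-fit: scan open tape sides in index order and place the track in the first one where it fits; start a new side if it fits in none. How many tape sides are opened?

  4 → side 1 (new)  [load 4/17]
  4 → side 1  [load 8/17]
  4 → side 1  [load 12/17]
  3 → side 1  [load 15/17]
  5 → side 2 (new)  [load 5/17]
  12 → side 2  [load 17/17]
  5 → side 3 (new)  [load 5/17]
  2 → side 1  [load 17/17]
  6 → side 3  [load 11/17]
  2 → side 3  [load 13/17]
  3 → side 3  [load 16/17]
3 tape sides opened.

3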